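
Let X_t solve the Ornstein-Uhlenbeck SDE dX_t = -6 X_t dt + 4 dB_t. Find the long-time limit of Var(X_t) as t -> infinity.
lim Var(X_t) = 4/3

The OU SDE dX = -theta X dt + sigma dB admits the integrating factor exp(theta t): d(exp(theta t) X_t) = sigma exp(theta t) dB_t. Integrating from 0 to t gives X_t = x_0 * exp(-theta t) + sigma * int_0^t exp(-theta (t-s)) dB_s for any initial x_0. The Itô integral has variance (by the Itô isometry) sigma^2 * int_0^t exp(-2 theta (t - s)) ds = sigma^2 * (1 - exp(-2 theta t)) / (2 theta), independent of x_0.
With theta = 6, sigma = 4:
  Var(X_t) = (4)^2 * (1 - exp(-2*6 t)) / (2 * 6) = 4/3 - 4*exp(-12*t)/3.
As t -> infinity, exp(-2*6 t) -> 0, so the stationary variance is sigma^2 / (2 theta) = 4/3.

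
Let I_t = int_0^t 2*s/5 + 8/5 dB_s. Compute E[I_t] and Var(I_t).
E[I_t] = 0; Var(I_t) = 4*t*(t^2 + 12*t + 48)/75

The Itô integral of a deterministic integrand f(s) has mean 0 because each increment f(s) * (B_{s+ds} - B_s) has mean 0. By the Itô isometry:
  Var( int_0^t f(s) dB_s ) = E[ (int_0^t f(s) dB_s)^2 ] = int_0^t f(s)^2 ds.
Here f(s) = 2*s/5 + 8/5, so f(s)^2 = 4*(s + 4)^2/25. Integrate:
  int_0^t (4*(s + 4)^2/25) ds = 4*t*(t^2 + 12*t + 48)/75.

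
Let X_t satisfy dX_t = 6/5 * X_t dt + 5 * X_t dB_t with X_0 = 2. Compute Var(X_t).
Var(X_t) = 4*(exp(25*t) - 1)*exp(12*t/5)

For GBM dX = mu X dt + sigma X dB with X_0 = x_0, apply Itô to Y = log X: dY = (mu - sigma^2/2) dt + sigma dB, so Y_t = log(x_0) + (mu - sigma^2/2) t + sigma B_t and hence X_t = x_0 * exp((mu - sigma^2/2) t + sigma B_t).
With mu = 6/5, sigma = 5, x_0 = 2, this gives:
  X_t = 2 * exp((-113/10) * t + (5) * B_t).
Since sigma*B_t ~ Normal(0, sigma^2 t), E[exp(sigma*B_t)] = exp(sigma^2 t / 2); so E[X_t] = x_0 * exp((mu - sigma^2/2) t) * exp(sigma^2 t / 2) = x_0 * exp(mu t) = 2*exp(6*t/5).
Var(X_t) = E[X_t^2] - (E[X_t])^2 = x_0^2 * exp(2 mu t) * (exp(sigma^2 t) - 1) = 4*(exp(25*t) - 1)*exp(12*t/5).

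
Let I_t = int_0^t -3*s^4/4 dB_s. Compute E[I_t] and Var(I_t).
E[I_t] = 0; Var(I_t) = t^9/16

The Itô integral of a deterministic integrand f(s) has mean 0 because each increment f(s) * (B_{s+ds} - B_s) has mean 0. By the Itô isometry:
  Var( int_0^t f(s) dB_s ) = E[ (int_0^t f(s) dB_s)^2 ] = int_0^t f(s)^2 ds.
Here f(s) = -3*s^4/4, so f(s)^2 = 9*s^8/16. Integrate:
  int_0^t (9*s^8/16) ds = t^9/16.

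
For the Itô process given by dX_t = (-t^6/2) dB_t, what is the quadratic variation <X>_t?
<X>_t = t^13/52

For an Itô process dX_t = a(t) dt + b(t) dB_t, the quadratic variation is <X>_t = int_0^t b(s)^2 ds (the drift term does not contribute). Here b(s) = -s^6/2, so
  b(s)^2 = s^12/4.
Integrating from 0 to t:
  <X>_t = int_0^t (s^12/4) ds = t^13/52.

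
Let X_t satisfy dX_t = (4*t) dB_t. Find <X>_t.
<X>_t = 16*t^3/3

For an Itô process dX_t = a(t) dt + b(t) dB_t, the quadratic variation is <X>_t = int_0^t b(s)^2 ds (the drift term does not contribute). Here b(s) = 4*s, so
  b(s)^2 = 16*s^2.
Integrating from 0 to t:
  <X>_t = int_0^t (16*s^2) ds = 16*t^3/3.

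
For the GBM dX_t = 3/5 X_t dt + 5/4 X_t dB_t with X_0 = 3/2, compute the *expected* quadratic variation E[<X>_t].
E[<X>_t] = 1125*exp(221*t/80)/884 - 1125/884

<X>_t = int_0^t ((5/4) * X_s)^2 ds. Taking expectation inside the integral: E[<X>_t] = (5/4)^2 * int_0^t E[X_s^2] ds. For GBM, E[X_s^2] = x_0^2 * exp((2 mu + sigma^2) s). Integrating:
  E[<X>_t] = (5/4)^2 * (3/2)^2 * (exp((2*(3/5) + (5/4)^2) t) - 1) / (2*(3/5) + (5/4)^2)
           = (5/4)^2 * (3/2)^2 * (exp((221/80) t) - 1) / (221/80) = 1125*exp(221*t/80)/884 - 1125/884.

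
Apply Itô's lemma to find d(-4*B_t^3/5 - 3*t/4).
d(-4*B_t^3/5 - 3*t/4) = (-12*B_t/5 - 3/4) dt + (-12*B_t^2/5) dB_t

Itô's formula for f(t, x): d f(t, B_t) = (f_t + (1/2) f_xx) dt + f_x dB_t. Compute partials of f(t, x) = -3*t/4 - 4*x^3/5:
  f_t(t,x)  = -3/4
  f_x(t,x)  = -12*x^2/5
  f_xx(t,x) = -24*x/5
Assemble drift = f_t + (1/2) f_xx = -12*x/5 - 3/4 and diffusion = f_x = -12*x^2/5. Substituting x = B_t:
  d(-4*B_t^3/5 - 3*t/4) = (-12*B_t/5 - 3/4) dt + (-12*B_t^2/5) dB_t.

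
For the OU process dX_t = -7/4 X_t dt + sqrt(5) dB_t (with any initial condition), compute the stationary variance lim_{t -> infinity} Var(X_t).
lim Var(X_t) = 10/7

The OU SDE dX = -theta X dt + sigma dB admits the integrating factor exp(theta t): d(exp(theta t) X_t) = sigma exp(theta t) dB_t. Integrating from 0 to t gives X_t = x_0 * exp(-theta t) + sigma * int_0^t exp(-theta (t-s)) dB_s for any initial x_0. The Itô integral has variance (by the Itô isometry) sigma^2 * int_0^t exp(-2 theta (t - s)) ds = sigma^2 * (1 - exp(-2 theta t)) / (2 theta), independent of x_0.
With theta = 7/4, sigma = sqrt(5):
  Var(X_t) = (sqrt(5))^2 * (1 - exp(-2*7/4 t)) / (2 * 7/4) = 10/7 - 10*exp(-7*t/2)/7.
As t -> infinity, exp(-2*7/4 t) -> 0, so the stationary variance is sigma^2 / (2 theta) = 10/7.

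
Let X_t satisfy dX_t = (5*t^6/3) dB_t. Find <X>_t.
<X>_t = 25*t^13/117

For an Itô process dX_t = a(t) dt + b(t) dB_t, the quadratic variation is <X>_t = int_0^t b(s)^2 ds (the drift term does not contribute). Here b(s) = 5*s^6/3, so
  b(s)^2 = 25*s^12/9.
Integrating from 0 to t:
  <X>_t = int_0^t (25*s^12/9) ds = 25*t^13/117.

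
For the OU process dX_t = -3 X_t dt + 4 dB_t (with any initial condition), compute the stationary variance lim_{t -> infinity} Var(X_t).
lim Var(X_t) = 8/3

The OU SDE dX = -theta X dt + sigma dB admits the integrating factor exp(theta t): d(exp(theta t) X_t) = sigma exp(theta t) dB_t. Integrating from 0 to t gives X_t = x_0 * exp(-theta t) + sigma * int_0^t exp(-theta (t-s)) dB_s for any initial x_0. The Itô integral has variance (by the Itô isometry) sigma^2 * int_0^t exp(-2 theta (t - s)) ds = sigma^2 * (1 - exp(-2 theta t)) / (2 theta), independent of x_0.
With theta = 3, sigma = 4:
  Var(X_t) = (4)^2 * (1 - exp(-2*3 t)) / (2 * 3) = 8/3 - 8*exp(-6*t)/3.
As t -> infinity, exp(-2*3 t) -> 0, so the stationary variance is sigma^2 / (2 theta) = 8/3.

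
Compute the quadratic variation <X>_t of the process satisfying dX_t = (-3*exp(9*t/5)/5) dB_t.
<X>_t = exp(18*t/5)/10 - 1/10

For an Itô process dX_t = a(t) dt + b(t) dB_t, the quadratic variation is <X>_t = int_0^t b(s)^2 ds (the drift term does not contribute). Here b(s) = -3*exp(9*s/5)/5, so
  b(s)^2 = 9*exp(18*s/5)/25.
Integrating from 0 to t:
  <X>_t = int_0^t (9*exp(18*s/5)/25) ds = exp(18*t/5)/10 - 1/10.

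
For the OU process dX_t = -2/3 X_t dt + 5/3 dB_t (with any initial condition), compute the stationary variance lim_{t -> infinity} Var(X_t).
lim Var(X_t) = 25/12

The OU SDE dX = -theta X dt + sigma dB admits the integrating factor exp(theta t): d(exp(theta t) X_t) = sigma exp(theta t) dB_t. Integrating from 0 to t gives X_t = x_0 * exp(-theta t) + sigma * int_0^t exp(-theta (t-s)) dB_s for any initial x_0. The Itô integral has variance (by the Itô isometry) sigma^2 * int_0^t exp(-2 theta (t - s)) ds = sigma^2 * (1 - exp(-2 theta t)) / (2 theta), independent of x_0.
With theta = 2/3, sigma = 5/3:
  Var(X_t) = (5/3)^2 * (1 - exp(-2*2/3 t)) / (2 * 2/3) = 25/12 - 25*exp(-4*t/3)/12.
As t -> infinity, exp(-2*2/3 t) -> 0, so the stationary variance is sigma^2 / (2 theta) = 25/12.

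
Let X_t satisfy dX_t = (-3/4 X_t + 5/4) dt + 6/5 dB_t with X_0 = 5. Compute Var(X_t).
Var(X_t) = 24/25 - 24*exp(-3*t/2)/25

The variance V(t) = Var(X_t) satisfies V'(t) = 2 a V(t) + c^2 with V(0) = 0 (drift coefficient is linear in X, diffusion is constant). With a = -3/4, c = 6/5, the solution is
  V(t) = (c^2 / (2 a)) * (exp(2 a t) - 1)
       = ((6/5)^2 / (2*(-3/4))) * (exp((-3/2) t) - 1)
       = 24/25 - 24*exp(-3*t/2)/25.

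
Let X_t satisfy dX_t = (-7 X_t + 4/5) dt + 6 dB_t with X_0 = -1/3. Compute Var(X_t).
Var(X_t) = 18/7 - 18*exp(-14*t)/7

The variance V(t) = Var(X_t) satisfies V'(t) = 2 a V(t) + c^2 with V(0) = 0 (drift coefficient is linear in X, diffusion is constant). With a = -7, c = 6, the solution is
  V(t) = (c^2 / (2 a)) * (exp(2 a t) - 1)
       = (6^2 / (2*(-7))) * (exp((-14) t) - 1)
       = 18/7 - 18*exp(-14*t)/7.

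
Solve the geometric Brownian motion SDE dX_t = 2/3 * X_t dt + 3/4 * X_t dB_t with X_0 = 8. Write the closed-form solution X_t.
X_t = 8 * exp((37/96) * t + (3/4) * B_t)

For GBM dX = mu X dt + sigma X dB with X_0 = x_0, apply Itô to Y = log X: dY = (mu - sigma^2/2) dt + sigma dB, so Y_t = log(x_0) + (mu - sigma^2/2) t + sigma B_t and hence X_t = x_0 * exp((mu - sigma^2/2) t + sigma B_t).
With mu = 2/3, sigma = 3/4, x_0 = 8, this gives:
  X_t = 8 * exp((37/96) * t + (3/4) * B_t).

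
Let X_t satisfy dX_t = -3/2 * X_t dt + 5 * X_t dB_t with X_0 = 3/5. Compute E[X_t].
E[X_t] = 3*exp(-3*t/2)/5

For GBM dX = mu X dt + sigma X dB with X_0 = x_0, apply Itô to Y = log X: dY = (mu - sigma^2/2) dt + sigma dB, so Y_t = log(x_0) + (mu - sigma^2/2) t + sigma B_t and hence X_t = x_0 * exp((mu - sigma^2/2) t + sigma B_t).
With mu = -3/2, sigma = 5, x_0 = 3/5, this gives:
  X_t = 3/5 * exp((-14) * t + (5) * B_t).
Since sigma*B_t ~ Normal(0, sigma^2 t), E[exp(sigma*B_t)] = exp(sigma^2 t / 2); so E[X_t] = x_0 * exp((mu - sigma^2/2) t) * exp(sigma^2 t / 2) = x_0 * exp(mu t) = 3*exp(-3*t/2)/5.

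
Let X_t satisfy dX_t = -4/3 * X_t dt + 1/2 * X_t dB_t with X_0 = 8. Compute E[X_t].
E[X_t] = 8*exp(-4*t/3)

For GBM dX = mu X dt + sigma X dB with X_0 = x_0, apply Itô to Y = log X: dY = (mu - sigma^2/2) dt + sigma dB, so Y_t = log(x_0) + (mu - sigma^2/2) t + sigma B_t and hence X_t = x_0 * exp((mu - sigma^2/2) t + sigma B_t).
With mu = -4/3, sigma = 1/2, x_0 = 8, this gives:
  X_t = 8 * exp((-35/24) * t + (1/2) * B_t).
Since sigma*B_t ~ Normal(0, sigma^2 t), E[exp(sigma*B_t)] = exp(sigma^2 t / 2); so E[X_t] = x_0 * exp((mu - sigma^2/2) t) * exp(sigma^2 t / 2) = x_0 * exp(mu t) = 8*exp(-4*t/3).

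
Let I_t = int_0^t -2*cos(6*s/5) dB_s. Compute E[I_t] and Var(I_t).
E[I_t] = 0; Var(I_t) = 2*t + 5*sin(12*t/5)/6

The Itô integral of a deterministic integrand f(s) has mean 0 because each increment f(s) * (B_{s+ds} - B_s) has mean 0. By the Itô isometry:
  Var( int_0^t f(s) dB_s ) = E[ (int_0^t f(s) dB_s)^2 ] = int_0^t f(s)^2 ds.
Here f(s) = -2*cos(6*s/5), so f(s)^2 = 4*cos(6*s/5)^2. Integrate:
  int_0^t (4*cos(6*s/5)^2) ds = 2*t + 5*sin(12*t/5)/6.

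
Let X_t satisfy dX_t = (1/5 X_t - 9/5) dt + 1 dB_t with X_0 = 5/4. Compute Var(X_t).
Var(X_t) = 5*exp(2*t/5)/2 - 5/2

The variance V(t) = Var(X_t) satisfies V'(t) = 2 a V(t) + c^2 with V(0) = 0 (drift coefficient is linear in X, diffusion is constant). With a = 1/5, c = 1, the solution is
  V(t) = (c^2 / (2 a)) * (exp(2 a t) - 1)
       = (1^2 / (2*(1/5))) * (exp((2/5) t) - 1)
       = 5*exp(2*t/5)/2 - 5/2.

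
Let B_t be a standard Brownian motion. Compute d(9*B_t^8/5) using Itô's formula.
d(9*B_t^8/5) = (252*B_t^6/5) dt + (72*B_t^7/5) dB_t

Itô's formula for f(B_t) gives d f(B_t) = f'(B_t) dB_t + (1/2) f''(B_t) dt. Compute derivatives of f(x) = 9*x^8/5:
  f'(x)  = 72*x^7/5
  f''(x) = 504*x^6/5
Substitute x = B_t and multiply the f'' term by 1/2:
  drift     = (1/2) * (504*x^6/5) evaluated at B_t = 252*B_t^6/5
  diffusion = (72*x^7/5) evaluated at B_t = 72*B_t^7/5
Therefore d(9*B_t^8/5) = (252*B_t^6/5) dt + (72*B_t^7/5) dB_t.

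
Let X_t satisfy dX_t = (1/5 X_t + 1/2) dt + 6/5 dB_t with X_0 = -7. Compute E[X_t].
E[X_t] = -9*exp(t/5)/2 - 5/2

Taking expectations and using E[dB_t] = 0, the mean m(t) = E[X_t] satisfies the ODE m'(t) = a m(t) + b with m(0) = x_0. With a = 1/5, b = 1/2, x_0 = -7, the solution is
  m(t) = x_0 * exp(a t) + (b/a) * (exp(a t) - 1)
       = (-7) * exp((1/5) t) + ((1/2)/(1/5)) * (exp((1/5) t) - 1)
       = -9*exp(t/5)/2 - 5/2.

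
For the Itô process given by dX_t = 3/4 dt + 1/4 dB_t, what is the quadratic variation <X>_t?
<X>_t = t/16

For an Itô process dX_t = a(t) dt + b(t) dB_t, the quadratic variation is <X>_t = int_0^t b(s)^2 ds (the drift term does not contribute). Here b(s) = 1/4, so
  b(s)^2 = 1/16.
Integrating from 0 to t:
  <X>_t = int_0^t (1/16) ds = t/16.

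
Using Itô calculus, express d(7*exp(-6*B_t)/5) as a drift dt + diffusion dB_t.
d(7*exp(-6*B_t)/5) = (126*exp(-6*B_t)/5) dt + (-42*exp(-6*B_t)/5) dB_t

Itô's formula for f(B_t) gives d f(B_t) = f'(B_t) dB_t + (1/2) f''(B_t) dt. Compute derivatives of f(x) = 7*exp(-6*x)/5:
  f'(x)  = -42*exp(-6*x)/5
  f''(x) = 252*exp(-6*x)/5
Substitute x = B_t and multiply the f'' term by 1/2:
  drift     = (1/2) * (252*exp(-6*x)/5) evaluated at B_t = 126*exp(-6*B_t)/5
  diffusion = (-42*exp(-6*x)/5) evaluated at B_t = -42*exp(-6*B_t)/5
Therefore d(7*exp(-6*B_t)/5) = (126*exp(-6*B_t)/5) dt + (-42*exp(-6*B_t)/5) dB_t.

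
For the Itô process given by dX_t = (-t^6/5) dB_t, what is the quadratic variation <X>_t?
<X>_t = t^13/325

For an Itô process dX_t = a(t) dt + b(t) dB_t, the quadratic variation is <X>_t = int_0^t b(s)^2 ds (the drift term does not contribute). Here b(s) = -s^6/5, so
  b(s)^2 = s^12/25.
Integrating from 0 to t:
  <X>_t = int_0^t (s^12/25) ds = t^13/325.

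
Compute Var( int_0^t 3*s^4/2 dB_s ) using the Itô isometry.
Var = t^9/4

The Itô integral of a deterministic integrand f(s) has mean 0 because each increment f(s) * (B_{s+ds} - B_s) has mean 0. By the Itô isometry:
  Var( int_0^t f(s) dB_s ) = E[ (int_0^t f(s) dB_s)^2 ] = int_0^t f(s)^2 ds.
Here f(s) = 3*s^4/2, so f(s)^2 = 9*s^8/4. Integrate:
  int_0^t (9*s^8/4) ds = t^9/4.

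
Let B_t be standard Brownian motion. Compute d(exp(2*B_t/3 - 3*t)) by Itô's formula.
d(exp(2*B_t/3 - 3*t)) = (-25*exp(2*B_t/3 - 3*t)/9) dt + (2*exp(2*B_t/3 - 3*t)/3) dB_t

Itô's formula for f(t, x): d f(t, B_t) = (f_t + (1/2) f_xx) dt + f_x dB_t. Compute partials of f(t, x) = exp(-3*t + 2*x/3):
  f_t(t,x)  = -3*exp(-3*t + 2*x/3)
  f_x(t,x)  = 2*exp(-3*t + 2*x/3)/3
  f_xx(t,x) = 4*exp(-3*t + 2*x/3)/9
Assemble drift = f_t + (1/2) f_xx = -25*exp(-3*t + 2*x/3)/9 and diffusion = f_x = 2*exp(-3*t + 2*x/3)/3. Substituting x = B_t:
  d(exp(2*B_t/3 - 3*t)) = (-25*exp(2*B_t/3 - 3*t)/9) dt + (2*exp(2*B_t/3 - 3*t)/3) dB_t.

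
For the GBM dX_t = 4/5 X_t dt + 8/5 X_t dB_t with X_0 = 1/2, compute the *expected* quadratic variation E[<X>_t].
E[<X>_t] = 2*exp(104*t/25)/13 - 2/13

<X>_t = int_0^t ((8/5) * X_s)^2 ds. Taking expectation inside the integral: E[<X>_t] = (8/5)^2 * int_0^t E[X_s^2] ds. For GBM, E[X_s^2] = x_0^2 * exp((2 mu + sigma^2) s). Integrating:
  E[<X>_t] = (8/5)^2 * (1/2)^2 * (exp((2*(4/5) + (8/5)^2) t) - 1) / (2*(4/5) + (8/5)^2)
           = (8/5)^2 * (1/2)^2 * (exp((104/25) t) - 1) / (104/25) = 2*exp(104*t/25)/13 - 2/13.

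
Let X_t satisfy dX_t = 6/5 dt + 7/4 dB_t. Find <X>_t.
<X>_t = 49*t/16

For an Itô process dX_t = a(t) dt + b(t) dB_t, the quadratic variation is <X>_t = int_0^t b(s)^2 ds (the drift term does not contribute). Here b(s) = 7/4, so
  b(s)^2 = 49/16.
Integrating from 0 to t:
  <X>_t = int_0^t (49/16) ds = 49*t/16.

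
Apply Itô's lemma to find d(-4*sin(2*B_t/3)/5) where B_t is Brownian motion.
d(-4*sin(2*B_t/3)/5) = (8*sin(2*B_t/3)/45) dt + (-8*cos(2*B_t/3)/15) dB_t

Itô's formula for f(B_t) gives d f(B_t) = f'(B_t) dB_t + (1/2) f''(B_t) dt. Compute derivatives of f(x) = -4*sin(2*x/3)/5:
  f'(x)  = -8*cos(2*x/3)/15
  f''(x) = 16*sin(2*x/3)/45
Substitute x = B_t and multiply the f'' term by 1/2:
  drift     = (1/2) * (16*sin(2*x/3)/45) evaluated at B_t = 8*sin(2*B_t/3)/45
  diffusion = (-8*cos(2*x/3)/15) evaluated at B_t = -8*cos(2*B_t/3)/15
Therefore d(-4*sin(2*B_t/3)/5) = (8*sin(2*B_t/3)/45) dt + (-8*cos(2*B_t/3)/15) dB_t.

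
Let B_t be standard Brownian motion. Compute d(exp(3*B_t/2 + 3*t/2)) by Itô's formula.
d(exp(3*B_t/2 + 3*t/2)) = (21*exp(3*B_t/2 + 3*t/2)/8) dt + (3*exp(3*B_t/2 + 3*t/2)/2) dB_t

Itô's formula for f(t, x): d f(t, B_t) = (f_t + (1/2) f_xx) dt + f_x dB_t. Compute partials of f(t, x) = exp(3*t/2 + 3*x/2):
  f_t(t,x)  = 3*exp(3*t/2 + 3*x/2)/2
  f_x(t,x)  = 3*exp(3*t/2 + 3*x/2)/2
  f_xx(t,x) = 9*exp(3*t/2 + 3*x/2)/4
Assemble drift = f_t + (1/2) f_xx = 21*exp(3*t/2 + 3*x/2)/8 and diffusion = f_x = 3*exp(3*t/2 + 3*x/2)/2. Substituting x = B_t:
  d(exp(3*B_t/2 + 3*t/2)) = (21*exp(3*B_t/2 + 3*t/2)/8) dt + (3*exp(3*B_t/2 + 3*t/2)/2) dB_t.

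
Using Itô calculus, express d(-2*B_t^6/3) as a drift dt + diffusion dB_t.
d(-2*B_t^6/3) = (-10*B_t^4) dt + (-4*B_t^5) dB_t

Itô's formula for f(B_t) gives d f(B_t) = f'(B_t) dB_t + (1/2) f''(B_t) dt. Compute derivatives of f(x) = -2*x^6/3:
  f'(x)  = -4*x^5
  f''(x) = -20*x^4
Substitute x = B_t and multiply the f'' term by 1/2:
  drift     = (1/2) * (-20*x^4) evaluated at B_t = -10*B_t^4
  diffusion = (-4*x^5) evaluated at B_t = -4*B_t^5
Therefore d(-2*B_t^6/3) = (-10*B_t^4) dt + (-4*B_t^5) dB_t.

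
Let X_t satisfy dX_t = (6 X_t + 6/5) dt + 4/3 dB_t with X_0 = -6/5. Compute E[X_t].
E[X_t] = -exp(6*t) - 1/5

Taking expectations and using E[dB_t] = 0, the mean m(t) = E[X_t] satisfies the ODE m'(t) = a m(t) + b with m(0) = x_0. With a = 6, b = 6/5, x_0 = -6/5, the solution is
  m(t) = x_0 * exp(a t) + (b/a) * (exp(a t) - 1)
       = (-6/5) * exp(6 t) + ((6/5)/6) * (exp(6 t) - 1)
       = -exp(6*t) - 1/5.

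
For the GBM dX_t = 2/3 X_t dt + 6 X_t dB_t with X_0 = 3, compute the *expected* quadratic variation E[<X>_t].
E[<X>_t] = 243*exp(112*t/3)/28 - 243/28

<X>_t = int_0^t (6 * X_s)^2 ds. Taking expectation inside the integral: E[<X>_t] = 6^2 * int_0^t E[X_s^2] ds. For GBM, E[X_s^2] = x_0^2 * exp((2 mu + sigma^2) s). Integrating:
  E[<X>_t] = 6^2 * 3^2 * (exp((2*(2/3) + 6^2) t) - 1) / (2*(2/3) + 6^2)
           = 6^2 * 3^2 * (exp((112/3) t) - 1) / (112/3) = 243*exp(112*t/3)/28 - 243/28.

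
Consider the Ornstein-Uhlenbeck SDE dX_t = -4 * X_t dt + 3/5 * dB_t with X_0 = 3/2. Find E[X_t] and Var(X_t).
E[X_t] = 3*exp(-4*t)/2; Var(X_t) = 9/200 - 9*exp(-8*t)/200

The OU SDE dX = -theta X dt + sigma dB admits the integrating factor exp(theta t): d(exp(theta t) X_t) = sigma exp(theta t) dB_t. Integrating from 0 to t:
  X_t = x_0 * exp(-theta t) + sigma * int_0^t exp(-theta (t-s)) dB_s.
The Itô integral has mean 0 and (by the Itô isometry) variance sigma^2 * int_0^t exp(-2 theta (t - s)) ds = sigma^2 * (1 - exp(-2 theta t)) / (2 theta).
With theta = 4, sigma = 3/5, x_0 = 3/2:
  E[X_t] = 3/2 * exp(-4 t) = 3*exp(-4*t)/2
  Var(X_t) = (3/5)^2 * (1 - exp(-2*4 t)) / (2 * 4) = 9/200 - 9*exp(-8*t)/200.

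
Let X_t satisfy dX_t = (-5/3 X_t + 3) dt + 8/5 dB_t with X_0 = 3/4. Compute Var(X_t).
Var(X_t) = 96/125 - 96*exp(-10*t/3)/125

The variance V(t) = Var(X_t) satisfies V'(t) = 2 a V(t) + c^2 with V(0) = 0 (drift coefficient is linear in X, diffusion is constant). With a = -5/3, c = 8/5, the solution is
  V(t) = (c^2 / (2 a)) * (exp(2 a t) - 1)
       = ((8/5)^2 / (2*(-5/3))) * (exp((-10/3) t) - 1)
       = 96/125 - 96*exp(-10*t/3)/125.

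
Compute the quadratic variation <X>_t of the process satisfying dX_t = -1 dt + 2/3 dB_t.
<X>_t = 4*t/9

For an Itô process dX_t = a(t) dt + b(t) dB_t, the quadratic variation is <X>_t = int_0^t b(s)^2 ds (the drift term does not contribute). Here b(s) = 2/3, so
  b(s)^2 = 4/9.
Integrating from 0 to t:
  <X>_t = int_0^t (4/9) ds = 4*t/9.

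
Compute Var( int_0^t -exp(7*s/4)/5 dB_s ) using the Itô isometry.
Var = 2*exp(7*t/2)/175 - 2/175

The Itô integral of a deterministic integrand f(s) has mean 0 because each increment f(s) * (B_{s+ds} - B_s) has mean 0. By the Itô isometry:
  Var( int_0^t f(s) dB_s ) = E[ (int_0^t f(s) dB_s)^2 ] = int_0^t f(s)^2 ds.
Here f(s) = -exp(7*s/4)/5, so f(s)^2 = exp(7*s/2)/25. Integrate:
  int_0^t (exp(7*s/2)/25) ds = 2*exp(7*t/2)/175 - 2/175.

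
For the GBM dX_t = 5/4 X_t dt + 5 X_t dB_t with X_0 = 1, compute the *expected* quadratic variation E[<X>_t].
E[<X>_t] = 10*exp(55*t/2)/11 - 10/11

<X>_t = int_0^t (5 * X_s)^2 ds. Taking expectation inside the integral: E[<X>_t] = 5^2 * int_0^t E[X_s^2] ds. For GBM, E[X_s^2] = x_0^2 * exp((2 mu + sigma^2) s). Integrating:
  E[<X>_t] = 5^2 * 1^2 * (exp((2*(5/4) + 5^2) t) - 1) / (2*(5/4) + 5^2)
           = 5^2 * 1^2 * (exp((55/2) t) - 1) / (55/2) = 10*exp(55*t/2)/11 - 10/11.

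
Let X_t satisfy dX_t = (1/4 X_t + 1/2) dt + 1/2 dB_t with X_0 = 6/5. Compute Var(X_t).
Var(X_t) = exp(t/2)/2 - 1/2

The variance V(t) = Var(X_t) satisfies V'(t) = 2 a V(t) + c^2 with V(0) = 0 (drift coefficient is linear in X, diffusion is constant). With a = 1/4, c = 1/2, the solution is
  V(t) = (c^2 / (2 a)) * (exp(2 a t) - 1)
       = ((1/2)^2 / (2*(1/4))) * (exp((1/2) t) - 1)
       = exp(t/2)/2 - 1/2.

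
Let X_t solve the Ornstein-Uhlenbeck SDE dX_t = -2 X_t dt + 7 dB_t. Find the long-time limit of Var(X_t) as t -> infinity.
lim Var(X_t) = 49/4

The OU SDE dX = -theta X dt + sigma dB admits the integrating factor exp(theta t): d(exp(theta t) X_t) = sigma exp(theta t) dB_t. Integrating from 0 to t gives X_t = x_0 * exp(-theta t) + sigma * int_0^t exp(-theta (t-s)) dB_s for any initial x_0. The Itô integral has variance (by the Itô isometry) sigma^2 * int_0^t exp(-2 theta (t - s)) ds = sigma^2 * (1 - exp(-2 theta t)) / (2 theta), independent of x_0.
With theta = 2, sigma = 7:
  Var(X_t) = (7)^2 * (1 - exp(-2*2 t)) / (2 * 2) = 49/4 - 49*exp(-4*t)/4.
As t -> infinity, exp(-2*2 t) -> 0, so the stationary variance is sigma^2 / (2 theta) = 49/4.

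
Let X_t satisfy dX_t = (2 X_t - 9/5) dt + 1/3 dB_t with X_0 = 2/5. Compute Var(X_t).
Var(X_t) = exp(4*t)/36 - 1/36

The variance V(t) = Var(X_t) satisfies V'(t) = 2 a V(t) + c^2 with V(0) = 0 (drift coefficient is linear in X, diffusion is constant). With a = 2, c = 1/3, the solution is
  V(t) = (c^2 / (2 a)) * (exp(2 a t) - 1)
       = ((1/3)^2 / (2*2)) * (exp(4 t) - 1)
       = exp(4*t)/36 - 1/36.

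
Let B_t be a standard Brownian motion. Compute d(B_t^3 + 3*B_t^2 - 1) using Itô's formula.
d(B_t^3 + 3*B_t^2 - 1) = (3*B_t + 3) dt + (3*B_t*(B_t + 2)) dB_t

Itô's formula for f(B_t) gives d f(B_t) = f'(B_t) dB_t + (1/2) f''(B_t) dt. Compute derivatives of f(x) = x^3 + 3*x^2 - 1:
  f'(x)  = 3*x*(x + 2)
  f''(x) = 6*x + 6
Substitute x = B_t and multiply the f'' term by 1/2:
  drift     = (1/2) * (6*x + 6) evaluated at B_t = 3*B_t + 3
  diffusion = (3*x*(x + 2)) evaluated at B_t = 3*B_t*(B_t + 2)
Therefore d(B_t^3 + 3*B_t^2 - 1) = (3*B_t + 3) dt + (3*B_t*(B_t + 2)) dB_t.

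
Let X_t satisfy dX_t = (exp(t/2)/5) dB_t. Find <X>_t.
<X>_t = exp(t)/25 - 1/25

For an Itô process dX_t = a(t) dt + b(t) dB_t, the quadratic variation is <X>_t = int_0^t b(s)^2 ds (the drift term does not contribute). Here b(s) = exp(s/2)/5, so
  b(s)^2 = exp(s)/25.
Integrating from 0 to t:
  <X>_t = int_0^t (exp(s)/25) ds = exp(t)/25 - 1/25.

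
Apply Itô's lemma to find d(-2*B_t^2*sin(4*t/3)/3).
d(-2*B_t^2*sin(4*t/3)/3) = (-8*B_t^2*cos(4*t/3)/9 - 2*sin(4*t/3)/3) dt + (-4*B_t*sin(4*t/3)/3) dB_t

Itô's formula for f(t, x): d f(t, B_t) = (f_t + (1/2) f_xx) dt + f_x dB_t. Compute partials of f(t, x) = -2*x^2*sin(4*t/3)/3:
  f_t(t,x)  = -8*x^2*cos(4*t/3)/9
  f_x(t,x)  = -4*x*sin(4*t/3)/3
  f_xx(t,x) = -4*sin(4*t/3)/3
Assemble drift = f_t + (1/2) f_xx = -8*x^2*cos(4*t/3)/9 - 2*sin(4*t/3)/3 and diffusion = f_x = -4*x*sin(4*t/3)/3. Substituting x = B_t:
  d(-2*B_t^2*sin(4*t/3)/3) = (-8*B_t^2*cos(4*t/3)/9 - 2*sin(4*t/3)/3) dt + (-4*B_t*sin(4*t/3)/3) dB_t.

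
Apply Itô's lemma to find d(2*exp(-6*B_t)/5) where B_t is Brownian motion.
d(2*exp(-6*B_t)/5) = (36*exp(-6*B_t)/5) dt + (-12*exp(-6*B_t)/5) dB_t

Itô's formula for f(B_t) gives d f(B_t) = f'(B_t) dB_t + (1/2) f''(B_t) dt. Compute derivatives of f(x) = 2*exp(-6*x)/5:
  f'(x)  = -12*exp(-6*x)/5
  f''(x) = 72*exp(-6*x)/5
Substitute x = B_t and multiply the f'' term by 1/2:
  drift     = (1/2) * (72*exp(-6*x)/5) evaluated at B_t = 36*exp(-6*B_t)/5
  diffusion = (-12*exp(-6*x)/5) evaluated at B_t = -12*exp(-6*B_t)/5
Therefore d(2*exp(-6*B_t)/5) = (36*exp(-6*B_t)/5) dt + (-12*exp(-6*B_t)/5) dB_t.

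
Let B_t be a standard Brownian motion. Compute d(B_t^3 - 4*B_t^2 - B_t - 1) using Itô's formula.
d(B_t^3 - 4*B_t^2 - B_t - 1) = (3*B_t - 4) dt + (3*B_t^2 - 8*B_t - 1) dB_t

Itô's formula for f(B_t) gives d f(B_t) = f'(B_t) dB_t + (1/2) f''(B_t) dt. Compute derivatives of f(x) = x^3 - 4*x^2 - x - 1:
  f'(x)  = 3*x^2 - 8*x - 1
  f''(x) = 6*x - 8
Substitute x = B_t and multiply the f'' term by 1/2:
  drift     = (1/2) * (6*x - 8) evaluated at B_t = 3*B_t - 4
  diffusion = (3*x^2 - 8*x - 1) evaluated at B_t = 3*B_t^2 - 8*B_t - 1
Therefore d(B_t^3 - 4*B_t^2 - B_t - 1) = (3*B_t - 4) dt + (3*B_t^2 - 8*B_t - 1) dB_t.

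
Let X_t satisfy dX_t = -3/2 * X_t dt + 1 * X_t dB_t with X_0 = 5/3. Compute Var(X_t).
Var(X_t) = (25*exp(t) - 25)*exp(-3*t)/9

For GBM dX = mu X dt + sigma X dB with X_0 = x_0, apply Itô to Y = log X: dY = (mu - sigma^2/2) dt + sigma dB, so Y_t = log(x_0) + (mu - sigma^2/2) t + sigma B_t and hence X_t = x_0 * exp((mu - sigma^2/2) t + sigma B_t).
With mu = -3/2, sigma = 1, x_0 = 5/3, this gives:
  X_t = 5/3 * exp((-2) * t + (1) * B_t).
Since sigma*B_t ~ Normal(0, sigma^2 t), E[exp(sigma*B_t)] = exp(sigma^2 t / 2); so E[X_t] = x_0 * exp((mu - sigma^2/2) t) * exp(sigma^2 t / 2) = x_0 * exp(mu t) = 5*exp(-3*t/2)/3.
Var(X_t) = E[X_t^2] - (E[X_t])^2 = x_0^2 * exp(2 mu t) * (exp(sigma^2 t) - 1) = (25*exp(t) - 25)*exp(-3*t)/9.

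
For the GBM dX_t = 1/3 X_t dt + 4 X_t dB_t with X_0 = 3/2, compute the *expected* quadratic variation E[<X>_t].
E[<X>_t] = 54*exp(50*t/3)/25 - 54/25

<X>_t = int_0^t (4 * X_s)^2 ds. Taking expectation inside the integral: E[<X>_t] = 4^2 * int_0^t E[X_s^2] ds. For GBM, E[X_s^2] = x_0^2 * exp((2 mu + sigma^2) s). Integrating:
  E[<X>_t] = 4^2 * (3/2)^2 * (exp((2*(1/3) + 4^2) t) - 1) / (2*(1/3) + 4^2)
           = 4^2 * (3/2)^2 * (exp((50/3) t) - 1) / (50/3) = 54*exp(50*t/3)/25 - 54/25.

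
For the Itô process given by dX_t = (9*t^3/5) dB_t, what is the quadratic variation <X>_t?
<X>_t = 81*t^7/175

For an Itô process dX_t = a(t) dt + b(t) dB_t, the quadratic variation is <X>_t = int_0^t b(s)^2 ds (the drift term does not contribute). Here b(s) = 9*s^3/5, so
  b(s)^2 = 81*s^6/25.
Integrating from 0 to t:
  <X>_t = int_0^t (81*s^6/25) ds = 81*t^7/175.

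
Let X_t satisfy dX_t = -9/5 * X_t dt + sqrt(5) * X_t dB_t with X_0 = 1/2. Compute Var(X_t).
Var(X_t) = (exp(5*t) - 1)*exp(-18*t/5)/4

For GBM dX = mu X dt + sigma X dB with X_0 = x_0, apply Itô to Y = log X: dY = (mu - sigma^2/2) dt + sigma dB, so Y_t = log(x_0) + (mu - sigma^2/2) t + sigma B_t and hence X_t = x_0 * exp((mu - sigma^2/2) t + sigma B_t).
With mu = -9/5, sigma = sqrt(5), x_0 = 1/2, this gives:
  X_t = 1/2 * exp((-43/10) * t + (sqrt(5)) * B_t).
Since sigma*B_t ~ Normal(0, sigma^2 t), E[exp(sigma*B_t)] = exp(sigma^2 t / 2); so E[X_t] = x_0 * exp((mu - sigma^2/2) t) * exp(sigma^2 t / 2) = x_0 * exp(mu t) = exp(-9*t/5)/2.
Var(X_t) = E[X_t^2] - (E[X_t])^2 = x_0^2 * exp(2 mu t) * (exp(sigma^2 t) - 1) = (exp(5*t) - 1)*exp(-18*t/5)/4.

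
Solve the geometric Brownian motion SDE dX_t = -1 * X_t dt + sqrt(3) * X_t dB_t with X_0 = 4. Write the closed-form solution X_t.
X_t = 4 * exp((-5/2) * t + (sqrt(3)) * B_t)

For GBM dX = mu X dt + sigma X dB with X_0 = x_0, apply Itô to Y = log X: dY = (mu - sigma^2/2) dt + sigma dB, so Y_t = log(x_0) + (mu - sigma^2/2) t + sigma B_t and hence X_t = x_0 * exp((mu - sigma^2/2) t + sigma B_t).
With mu = -1, sigma = sqrt(3), x_0 = 4, this gives:
  X_t = 4 * exp((-5/2) * t + (sqrt(3)) * B_t).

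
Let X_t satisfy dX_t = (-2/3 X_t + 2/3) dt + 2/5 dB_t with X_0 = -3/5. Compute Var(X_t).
Var(X_t) = 3/25 - 3*exp(-4*t/3)/25

The variance V(t) = Var(X_t) satisfies V'(t) = 2 a V(t) + c^2 with V(0) = 0 (drift coefficient is linear in X, diffusion is constant). With a = -2/3, c = 2/5, the solution is
  V(t) = (c^2 / (2 a)) * (exp(2 a t) - 1)
       = ((2/5)^2 / (2*(-2/3))) * (exp((-4/3) t) - 1)
       = 3/25 - 3*exp(-4*t/3)/25.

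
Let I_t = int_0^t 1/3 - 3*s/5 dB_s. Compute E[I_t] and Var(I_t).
E[I_t] = 0; Var(I_t) = t*(27*t^2 - 45*t + 25)/225

The Itô integral of a deterministic integrand f(s) has mean 0 because each increment f(s) * (B_{s+ds} - B_s) has mean 0. By the Itô isometry:
  Var( int_0^t f(s) dB_s ) = E[ (int_0^t f(s) dB_s)^2 ] = int_0^t f(s)^2 ds.
Here f(s) = 1/3 - 3*s/5, so f(s)^2 = (9*s - 5)^2/225. Integrate:
  int_0^t ((9*s - 5)^2/225) ds = t*(27*t^2 - 45*t + 25)/225.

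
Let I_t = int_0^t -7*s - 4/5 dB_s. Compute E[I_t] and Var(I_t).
E[I_t] = 0; Var(I_t) = t*(1225*t^2 + 420*t + 48)/75

The Itô integral of a deterministic integrand f(s) has mean 0 because each increment f(s) * (B_{s+ds} - B_s) has mean 0. By the Itô isometry:
  Var( int_0^t f(s) dB_s ) = E[ (int_0^t f(s) dB_s)^2 ] = int_0^t f(s)^2 ds.
Here f(s) = -7*s - 4/5, so f(s)^2 = (35*s + 4)^2/25. Integrate:
  int_0^t ((35*s + 4)^2/25) ds = t*(1225*t^2 + 420*t + 48)/75.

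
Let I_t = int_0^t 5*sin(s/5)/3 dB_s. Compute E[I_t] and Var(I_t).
E[I_t] = 0; Var(I_t) = 25*t/18 - 125*sin(2*t/5)/36

The Itô integral of a deterministic integrand f(s) has mean 0 because each increment f(s) * (B_{s+ds} - B_s) has mean 0. By the Itô isometry:
  Var( int_0^t f(s) dB_s ) = E[ (int_0^t f(s) dB_s)^2 ] = int_0^t f(s)^2 ds.
Here f(s) = 5*sin(s/5)/3, so f(s)^2 = 25*sin(s/5)^2/9. Integrate:
  int_0^t (25*sin(s/5)^2/9) ds = 25*t/18 - 125*sin(2*t/5)/36.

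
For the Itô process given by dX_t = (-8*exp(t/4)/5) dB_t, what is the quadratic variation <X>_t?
<X>_t = 128*exp(t/2)/25 - 128/25

For an Itô process dX_t = a(t) dt + b(t) dB_t, the quadratic variation is <X>_t = int_0^t b(s)^2 ds (the drift term does not contribute). Here b(s) = -8*exp(s/4)/5, so
  b(s)^2 = 64*exp(s/2)/25.
Integrating from 0 to t:
  <X>_t = int_0^t (64*exp(s/2)/25) ds = 128*exp(t/2)/25 - 128/25.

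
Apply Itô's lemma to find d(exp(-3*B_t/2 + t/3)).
d(exp(-3*B_t/2 + t/3)) = (35*exp(-3*B_t/2 + t/3)/24) dt + (-3*exp(-3*B_t/2 + t/3)/2) dB_t

Itô's formula for f(t, x): d f(t, B_t) = (f_t + (1/2) f_xx) dt + f_x dB_t. Compute partials of f(t, x) = exp(t/3 - 3*x/2):
  f_t(t,x)  = exp(t/3 - 3*x/2)/3
  f_x(t,x)  = -3*exp(t/3 - 3*x/2)/2
  f_xx(t,x) = 9*exp(t/3 - 3*x/2)/4
Assemble drift = f_t + (1/2) f_xx = 35*exp(t/3 - 3*x/2)/24 and diffusion = f_x = -3*exp(t/3 - 3*x/2)/2. Substituting x = B_t:
  d(exp(-3*B_t/2 + t/3)) = (35*exp(-3*B_t/2 + t/3)/24) dt + (-3*exp(-3*B_t/2 + t/3)/2) dB_t.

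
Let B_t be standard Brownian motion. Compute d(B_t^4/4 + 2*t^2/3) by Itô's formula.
d(B_t^4/4 + 2*t^2/3) = (3*B_t^2/2 + 4*t/3) dt + (B_t^3) dB_t

Itô's formula for f(t, x): d f(t, B_t) = (f_t + (1/2) f_xx) dt + f_x dB_t. Compute partials of f(t, x) = 2*t^2/3 + x^4/4:
  f_t(t,x)  = 4*t/3
  f_x(t,x)  = x^3
  f_xx(t,x) = 3*x^2
Assemble drift = f_t + (1/2) f_xx = 4*t/3 + 3*x^2/2 and diffusion = f_x = x^3. Substituting x = B_t:
  d(B_t^4/4 + 2*t^2/3) = (3*B_t^2/2 + 4*t/3) dt + (B_t^3) dB_t.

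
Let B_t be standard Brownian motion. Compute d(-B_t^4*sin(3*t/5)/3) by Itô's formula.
d(-B_t^4*sin(3*t/5)/3) = (-B_t^2*(B_t^2*cos(3*t/5) + 10*sin(3*t/5))/5) dt + (-4*B_t^3*sin(3*t/5)/3) dB_t

Itô's formula for f(t, x): d f(t, B_t) = (f_t + (1/2) f_xx) dt + f_x dB_t. Compute partials of f(t, x) = -x^4*sin(3*t/5)/3:
  f_t(t,x)  = -x^4*cos(3*t/5)/5
  f_x(t,x)  = -4*x^3*sin(3*t/5)/3
  f_xx(t,x) = -4*x^2*sin(3*t/5)
Assemble drift = f_t + (1/2) f_xx = -x^2*(x^2*cos(3*t/5) + 10*sin(3*t/5))/5 and diffusion = f_x = -4*x^3*sin(3*t/5)/3. Substituting x = B_t:
  d(-B_t^4*sin(3*t/5)/3) = (-B_t^2*(B_t^2*cos(3*t/5) + 10*sin(3*t/5))/5) dt + (-4*B_t^3*sin(3*t/5)/3) dB_t.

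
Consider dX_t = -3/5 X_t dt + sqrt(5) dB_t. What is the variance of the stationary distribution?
lim Var(X_t) = 25/6

The OU SDE dX = -theta X dt + sigma dB admits the integrating factor exp(theta t): d(exp(theta t) X_t) = sigma exp(theta t) dB_t. Integrating from 0 to t gives X_t = x_0 * exp(-theta t) + sigma * int_0^t exp(-theta (t-s)) dB_s for any initial x_0. The Itô integral has variance (by the Itô isometry) sigma^2 * int_0^t exp(-2 theta (t - s)) ds = sigma^2 * (1 - exp(-2 theta t)) / (2 theta), independent of x_0.
With theta = 3/5, sigma = sqrt(5):
  Var(X_t) = (sqrt(5))^2 * (1 - exp(-2*3/5 t)) / (2 * 3/5) = 25/6 - 25*exp(-6*t/5)/6.
As t -> infinity, exp(-2*3/5 t) -> 0, so the stationary variance is sigma^2 / (2 theta) = 25/6.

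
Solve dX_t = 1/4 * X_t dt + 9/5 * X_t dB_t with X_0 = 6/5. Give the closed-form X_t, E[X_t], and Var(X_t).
X_t = 6/5 * exp((-137/100) t + (9/5) B_t); E[X_t] = 6*exp(t/4)/5; Var(X_t) = 36*(exp(81*t/25) - 1)*exp(t/2)/25

For GBM dX = mu X dt + sigma X dB with X_0 = x_0, apply Itô to Y = log X: dY = (mu - sigma^2/2) dt + sigma dB, so Y_t = log(x_0) + (mu - sigma^2/2) t + sigma B_t and hence X_t = x_0 * exp((mu - sigma^2/2) t + sigma B_t).
With mu = 1/4, sigma = 9/5, x_0 = 6/5, this gives:
  X_t = 6/5 * exp((-137/100) * t + (9/5) * B_t).
Since sigma*B_t ~ Normal(0, sigma^2 t), E[exp(sigma*B_t)] = exp(sigma^2 t / 2); so E[X_t] = x_0 * exp((mu - sigma^2/2) t) * exp(sigma^2 t / 2) = x_0 * exp(mu t) = 6*exp(t/4)/5.
Var(X_t) = E[X_t^2] - (E[X_t])^2 = x_0^2 * exp(2 mu t) * (exp(sigma^2 t) - 1) = 36*(exp(81*t/25) - 1)*exp(t/2)/25.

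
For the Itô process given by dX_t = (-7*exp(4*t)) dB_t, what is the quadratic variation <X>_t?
<X>_t = 49*exp(8*t)/8 - 49/8

For an Itô process dX_t = a(t) dt + b(t) dB_t, the quadratic variation is <X>_t = int_0^t b(s)^2 ds (the drift term does not contribute). Here b(s) = -7*exp(4*s), so
  b(s)^2 = 49*exp(8*s).
Integrating from 0 to t:
  <X>_t = int_0^t (49*exp(8*s)) ds = 49*exp(8*t)/8 - 49/8.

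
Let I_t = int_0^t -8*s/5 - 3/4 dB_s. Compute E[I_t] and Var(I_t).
E[I_t] = 0; Var(I_t) = t*(1024*t^2 + 1440*t + 675)/1200

The Itô integral of a deterministic integrand f(s) has mean 0 because each increment f(s) * (B_{s+ds} - B_s) has mean 0. By the Itô isometry:
  Var( int_0^t f(s) dB_s ) = E[ (int_0^t f(s) dB_s)^2 ] = int_0^t f(s)^2 ds.
Here f(s) = -8*s/5 - 3/4, so f(s)^2 = (32*s + 15)^2/400. Integrate:
  int_0^t ((32*s + 15)^2/400) ds = t*(1024*t^2 + 1440*t + 675)/1200.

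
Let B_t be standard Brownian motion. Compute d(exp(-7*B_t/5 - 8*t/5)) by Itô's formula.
d(exp(-7*B_t/5 - 8*t/5)) = (-31*exp(-7*B_t/5 - 8*t/5)/50) dt + (-7*exp(-7*B_t/5 - 8*t/5)/5) dB_t

Itô's formula for f(t, x): d f(t, B_t) = (f_t + (1/2) f_xx) dt + f_x dB_t. Compute partials of f(t, x) = exp(-8*t/5 - 7*x/5):
  f_t(t,x)  = -8*exp(-8*t/5 - 7*x/5)/5
  f_x(t,x)  = -7*exp(-8*t/5 - 7*x/5)/5
  f_xx(t,x) = 49*exp(-8*t/5 - 7*x/5)/25
Assemble drift = f_t + (1/2) f_xx = -31*exp(-8*t/5 - 7*x/5)/50 and diffusion = f_x = -7*exp(-8*t/5 - 7*x/5)/5. Substituting x = B_t:
  d(exp(-7*B_t/5 - 8*t/5)) = (-31*exp(-7*B_t/5 - 8*t/5)/50) dt + (-7*exp(-7*B_t/5 - 8*t/5)/5) dB_t.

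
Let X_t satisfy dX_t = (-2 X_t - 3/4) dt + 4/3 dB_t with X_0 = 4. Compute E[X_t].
E[X_t] = -3/8 + 35*exp(-2*t)/8

Taking expectations and using E[dB_t] = 0, the mean m(t) = E[X_t] satisfies the ODE m'(t) = a m(t) + b with m(0) = x_0. With a = -2, b = -3/4, x_0 = 4, the solution is
  m(t) = x_0 * exp(a t) + (b/a) * (exp(a t) - 1)
       = 4 * exp((-2) t) + ((-3/4)/(-2)) * (exp((-2) t) - 1)
       = -3/8 + 35*exp(-2*t)/8.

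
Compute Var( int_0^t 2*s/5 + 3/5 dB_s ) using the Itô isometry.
Var = t*(4*t^2 + 18*t + 27)/75

The Itô integral of a deterministic integrand f(s) has mean 0 because each increment f(s) * (B_{s+ds} - B_s) has mean 0. By the Itô isometry:
  Var( int_0^t f(s) dB_s ) = E[ (int_0^t f(s) dB_s)^2 ] = int_0^t f(s)^2 ds.
Here f(s) = 2*s/5 + 3/5, so f(s)^2 = (2*s + 3)^2/25. Integrate:
  int_0^t ((2*s + 3)^2/25) ds = t*(4*t^2 + 18*t + 27)/75.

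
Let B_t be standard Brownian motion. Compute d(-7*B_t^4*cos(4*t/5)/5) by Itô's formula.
d(-7*B_t^4*cos(4*t/5)/5) = (14*B_t^2*(2*B_t^2*sin(4*t/5) - 15*cos(4*t/5))/25) dt + (-28*B_t^3*cos(4*t/5)/5) dB_t

Itô's formula for f(t, x): d f(t, B_t) = (f_t + (1/2) f_xx) dt + f_x dB_t. Compute partials of f(t, x) = -7*x^4*cos(4*t/5)/5:
  f_t(t,x)  = 28*x^4*sin(4*t/5)/25
  f_x(t,x)  = -28*x^3*cos(4*t/5)/5
  f_xx(t,x) = -84*x^2*cos(4*t/5)/5
Assemble drift = f_t + (1/2) f_xx = 14*x^2*(2*x^2*sin(4*t/5) - 15*cos(4*t/5))/25 and diffusion = f_x = -28*x^3*cos(4*t/5)/5. Substituting x = B_t:
  d(-7*B_t^4*cos(4*t/5)/5) = (14*B_t^2*(2*B_t^2*sin(4*t/5) - 15*cos(4*t/5))/25) dt + (-28*B_t^3*cos(4*t/5)/5) dB_t.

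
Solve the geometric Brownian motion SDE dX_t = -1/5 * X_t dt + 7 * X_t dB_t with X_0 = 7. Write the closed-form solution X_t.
X_t = 7 * exp((-247/10) * t + (7) * B_t)

For GBM dX = mu X dt + sigma X dB with X_0 = x_0, apply Itô to Y = log X: dY = (mu - sigma^2/2) dt + sigma dB, so Y_t = log(x_0) + (mu - sigma^2/2) t + sigma B_t and hence X_t = x_0 * exp((mu - sigma^2/2) t + sigma B_t).
With mu = -1/5, sigma = 7, x_0 = 7, this gives:
  X_t = 7 * exp((-247/10) * t + (7) * B_t).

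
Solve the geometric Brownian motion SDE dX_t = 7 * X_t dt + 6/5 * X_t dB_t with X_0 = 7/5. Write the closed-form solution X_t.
X_t = 7/5 * exp((157/25) * t + (6/5) * B_t)

For GBM dX = mu X dt + sigma X dB with X_0 = x_0, apply Itô to Y = log X: dY = (mu - sigma^2/2) dt + sigma dB, so Y_t = log(x_0) + (mu - sigma^2/2) t + sigma B_t and hence X_t = x_0 * exp((mu - sigma^2/2) t + sigma B_t).
With mu = 7, sigma = 6/5, x_0 = 7/5, this gives:
  X_t = 7/5 * exp((157/25) * t + (6/5) * B_t).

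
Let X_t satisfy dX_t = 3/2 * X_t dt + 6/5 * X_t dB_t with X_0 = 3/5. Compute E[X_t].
E[X_t] = 3*exp(3*t/2)/5

For GBM dX = mu X dt + sigma X dB with X_0 = x_0, apply Itô to Y = log X: dY = (mu - sigma^2/2) dt + sigma dB, so Y_t = log(x_0) + (mu - sigma^2/2) t + sigma B_t and hence X_t = x_0 * exp((mu - sigma^2/2) t + sigma B_t).
With mu = 3/2, sigma = 6/5, x_0 = 3/5, this gives:
  X_t = 3/5 * exp((39/50) * t + (6/5) * B_t).
Since sigma*B_t ~ Normal(0, sigma^2 t), E[exp(sigma*B_t)] = exp(sigma^2 t / 2); so E[X_t] = x_0 * exp((mu - sigma^2/2) t) * exp(sigma^2 t / 2) = x_0 * exp(mu t) = 3*exp(3*t/2)/5.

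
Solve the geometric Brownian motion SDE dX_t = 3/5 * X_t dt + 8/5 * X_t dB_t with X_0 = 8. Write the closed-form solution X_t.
X_t = 8 * exp((-17/25) * t + (8/5) * B_t)

For GBM dX = mu X dt + sigma X dB with X_0 = x_0, apply Itô to Y = log X: dY = (mu - sigma^2/2) dt + sigma dB, so Y_t = log(x_0) + (mu - sigma^2/2) t + sigma B_t and hence X_t = x_0 * exp((mu - sigma^2/2) t + sigma B_t).
With mu = 3/5, sigma = 8/5, x_0 = 8, this gives:
  X_t = 8 * exp((-17/25) * t + (8/5) * B_t).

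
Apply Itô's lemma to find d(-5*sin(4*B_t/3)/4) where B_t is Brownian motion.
d(-5*sin(4*B_t/3)/4) = (10*sin(4*B_t/3)/9) dt + (-5*cos(4*B_t/3)/3) dB_t

Itô's formula for f(B_t) gives d f(B_t) = f'(B_t) dB_t + (1/2) f''(B_t) dt. Compute derivatives of f(x) = -5*sin(4*x/3)/4:
  f'(x)  = -5*cos(4*x/3)/3
  f''(x) = 20*sin(4*x/3)/9
Substitute x = B_t and multiply the f'' term by 1/2:
  drift     = (1/2) * (20*sin(4*x/3)/9) evaluated at B_t = 10*sin(4*B_t/3)/9
  diffusion = (-5*cos(4*x/3)/3) evaluated at B_t = -5*cos(4*B_t/3)/3
Therefore d(-5*sin(4*B_t/3)/4) = (10*sin(4*B_t/3)/9) dt + (-5*cos(4*B_t/3)/3) dB_t.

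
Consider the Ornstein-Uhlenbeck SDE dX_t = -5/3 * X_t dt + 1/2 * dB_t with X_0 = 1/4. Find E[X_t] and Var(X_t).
E[X_t] = exp(-5*t/3)/4; Var(X_t) = 3/40 - 3*exp(-10*t/3)/40

The OU SDE dX = -theta X dt + sigma dB admits the integrating factor exp(theta t): d(exp(theta t) X_t) = sigma exp(theta t) dB_t. Integrating from 0 to t:
  X_t = x_0 * exp(-theta t) + sigma * int_0^t exp(-theta (t-s)) dB_s.
The Itô integral has mean 0 and (by the Itô isometry) variance sigma^2 * int_0^t exp(-2 theta (t - s)) ds = sigma^2 * (1 - exp(-2 theta t)) / (2 theta).
With theta = 5/3, sigma = 1/2, x_0 = 1/4:
  E[X_t] = 1/4 * exp(-5/3 t) = exp(-5*t/3)/4
  Var(X_t) = (1/2)^2 * (1 - exp(-2*5/3 t)) / (2 * 5/3) = 3/40 - 3*exp(-10*t/3)/40.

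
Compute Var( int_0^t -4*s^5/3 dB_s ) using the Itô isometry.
Var = 16*t^11/99

The Itô integral of a deterministic integrand f(s) has mean 0 because each increment f(s) * (B_{s+ds} - B_s) has mean 0. By the Itô isometry:
  Var( int_0^t f(s) dB_s ) = E[ (int_0^t f(s) dB_s)^2 ] = int_0^t f(s)^2 ds.
Here f(s) = -4*s^5/3, so f(s)^2 = 16*s^10/9. Integrate:
  int_0^t (16*s^10/9) ds = 16*t^11/99.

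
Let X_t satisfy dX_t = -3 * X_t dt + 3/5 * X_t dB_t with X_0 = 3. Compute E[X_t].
E[X_t] = 3*exp(-3*t)

For GBM dX = mu X dt + sigma X dB with X_0 = x_0, apply Itô to Y = log X: dY = (mu - sigma^2/2) dt + sigma dB, so Y_t = log(x_0) + (mu - sigma^2/2) t + sigma B_t and hence X_t = x_0 * exp((mu - sigma^2/2) t + sigma B_t).
With mu = -3, sigma = 3/5, x_0 = 3, this gives:
  X_t = 3 * exp((-159/50) * t + (3/5) * B_t).
Since sigma*B_t ~ Normal(0, sigma^2 t), E[exp(sigma*B_t)] = exp(sigma^2 t / 2); so E[X_t] = x_0 * exp((mu - sigma^2/2) t) * exp(sigma^2 t / 2) = x_0 * exp(mu t) = 3*exp(-3*t).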